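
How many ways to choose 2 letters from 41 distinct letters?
C(41,2) = 41!/(2!×39!) = 820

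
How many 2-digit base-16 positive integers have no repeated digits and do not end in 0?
Last digit: 15 nonzero choices. First digit: 14 (nonzero, ≠last). Middle 0: P(14,0) = 1. Total = 210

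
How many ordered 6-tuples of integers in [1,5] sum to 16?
Coefficient of x^16 in (x + x² + ... + x^5)^6. By inclusion-exclusion on dice exceeding 5: Σ_j (-1)^j C(6,j)·C(16-1-5j, 5) = C(6,0)·C(15,5) - C(6,1)·C(10,5) + C(6,2)·C(5,5) = 1·3003 - 6·252 + 15·1 = 1506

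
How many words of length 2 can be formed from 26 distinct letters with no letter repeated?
P(26,2) = 26!/(26-2)! = 650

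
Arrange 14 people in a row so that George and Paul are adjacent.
Treat as block: (14-1)! × 2! = 6227020800 × 2 = 12454041600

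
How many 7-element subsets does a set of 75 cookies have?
C(75,7) = 75!/(7!×68!) = 1984829850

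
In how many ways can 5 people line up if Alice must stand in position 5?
Fix one position: (5-1)! = 24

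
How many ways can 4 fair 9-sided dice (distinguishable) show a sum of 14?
Coefficient of x^14 in (x + x² + ... + x^9)^4. By inclusion-exclusion on dice exceeding 9: Σ_j (-1)^j C(4,j)·C(14-1-9j, 3) = C(4,0)·C(13,3) - C(4,1)·C(4,3) = 1·286 - 4·4 = 270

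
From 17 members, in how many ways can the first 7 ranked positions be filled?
P(17,7) = 17!/(17-7)! = 98017920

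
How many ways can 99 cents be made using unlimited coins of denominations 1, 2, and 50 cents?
Coefficient of x^99 in 1/(1-x^1) · 1/(1-x^2) · 1/(1-x^50). Case on j = number of 50-cent coins (j = 0..1); remainder r = 99 - 50j is made from {1,2} in ⌊r/2⌋+1 ways. r = 99, 49 → 50 + 25 = 75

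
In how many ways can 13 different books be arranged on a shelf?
13! = 6227020800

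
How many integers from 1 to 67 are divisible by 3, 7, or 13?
⌊67/3⌋+⌊67/7⌋+⌊67/13⌋ - ⌊67/21⌋-⌊67/39⌋-⌊67/91⌋ + ⌊67/273⌋ = 22+9+5 - 3-1-0 + 0 = 32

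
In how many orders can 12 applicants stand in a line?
12! = 479001600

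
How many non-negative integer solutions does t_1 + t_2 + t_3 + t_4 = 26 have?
C(26+4-1, 4-1) = C(29, 3) = 3654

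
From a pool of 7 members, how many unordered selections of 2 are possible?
C(7,2) = 7!/(2!×5!) = 21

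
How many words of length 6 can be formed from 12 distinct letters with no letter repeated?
P(12,6) = 12!/(12-6)! = 665280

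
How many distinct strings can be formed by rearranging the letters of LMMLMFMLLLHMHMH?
15! / (3! × 1! × 6! × 5!) = 2522520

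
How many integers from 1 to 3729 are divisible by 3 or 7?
⌊3729/3⌋ + ⌊3729/7⌋ - ⌊3729/21⌋ = 1243 + 532 - 177 = 1598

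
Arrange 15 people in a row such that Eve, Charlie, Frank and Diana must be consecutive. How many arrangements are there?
Treat the 4 as one block: (15-4+1)! × 4! = 479001600 × 24 = 11496038400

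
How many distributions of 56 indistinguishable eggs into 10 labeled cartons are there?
C(56+10-1, 10-1) = C(65, 9) = 31966749880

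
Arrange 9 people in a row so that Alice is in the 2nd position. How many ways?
Fix one position: (9-1)! = 40320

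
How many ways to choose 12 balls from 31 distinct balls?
C(31,12) = 31!/(12!×19!) = 141120525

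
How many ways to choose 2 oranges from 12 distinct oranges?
C(12,2) = 12!/(2!×10!) = 66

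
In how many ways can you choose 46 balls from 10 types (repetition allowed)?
C(46+10-1, 10-1) = C(55, 9) = 6358402050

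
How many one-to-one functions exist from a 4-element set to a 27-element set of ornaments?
P(27,4) = 27!/(27-4)! = 421200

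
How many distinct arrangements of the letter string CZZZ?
4! / (1! × 3!) = 4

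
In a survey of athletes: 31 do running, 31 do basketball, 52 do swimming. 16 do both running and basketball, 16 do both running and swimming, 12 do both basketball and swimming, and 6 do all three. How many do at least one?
|A∪B∪C| = 31+31+52-16-16-12+6 = 76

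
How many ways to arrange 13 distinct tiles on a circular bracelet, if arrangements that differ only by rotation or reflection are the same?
(13-1)!/2 = 479001600/2 = 239500800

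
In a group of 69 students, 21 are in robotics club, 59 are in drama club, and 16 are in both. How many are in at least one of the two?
|A∪B| = |A| + |B| - |A∩B| = 21 + 59 - 16 = 64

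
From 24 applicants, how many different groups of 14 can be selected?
C(24,14) = 24!/(14!×10!) = 1961256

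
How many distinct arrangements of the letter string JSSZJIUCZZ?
10! / (2! × 1! × 2! × 1! × 1! × 3!) = 151200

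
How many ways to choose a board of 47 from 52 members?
C(52,47) = 52!/(47!×5!) = 2598960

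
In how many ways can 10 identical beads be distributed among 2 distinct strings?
C(10+2-1, 2-1) = C(11, 1) = 11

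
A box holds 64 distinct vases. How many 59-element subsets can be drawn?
C(64,59) = 64!/(59!×5!) = 7624512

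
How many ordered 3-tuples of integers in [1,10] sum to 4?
Coefficient of x^4 in (x + x² + ... + x^10)^3. By inclusion-exclusion on dice exceeding 10: Σ_j (-1)^j C(3,j)·C(4-1-10j, 2) = C(3,0)·C(3,2) = 1·3 = 3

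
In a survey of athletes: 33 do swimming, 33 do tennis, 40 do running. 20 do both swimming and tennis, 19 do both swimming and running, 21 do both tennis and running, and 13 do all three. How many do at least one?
|A∪B∪C| = 33+33+40-20-19-21+13 = 59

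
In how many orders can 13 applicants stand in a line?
13! = 6227020800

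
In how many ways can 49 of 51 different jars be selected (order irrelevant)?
C(51,49) = 51!/(49!×2!) = 1275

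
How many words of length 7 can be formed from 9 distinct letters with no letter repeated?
P(9,7) = 9!/(9-7)! = 181440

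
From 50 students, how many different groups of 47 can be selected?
C(50,47) = 50!/(47!×3!) = 19600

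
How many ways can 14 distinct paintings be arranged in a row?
14! = 87178291200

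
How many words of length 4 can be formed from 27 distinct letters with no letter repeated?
P(27,4) = 27!/(27-4)! = 421200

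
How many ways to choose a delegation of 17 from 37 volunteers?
C(37,17) = 37!/(17!×20!) = 15905368710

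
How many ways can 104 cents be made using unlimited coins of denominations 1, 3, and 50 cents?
Coefficient of x^104 in 1/(1-x^1) · 1/(1-x^3) · 1/(1-x^50). Case on j = number of 50-cent coins (j = 0..2); remainder r = 104 - 50j is made from {1,3} in ⌊r/3⌋+1 ways. r = 104, 54, 4 → 35 + 19 + 2 = 56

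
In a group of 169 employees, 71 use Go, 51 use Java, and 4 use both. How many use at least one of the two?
|A∪B| = |A| + |B| - |A∩B| = 71 + 51 - 4 = 118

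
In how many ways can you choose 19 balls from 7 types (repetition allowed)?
C(19+7-1, 7-1) = C(25, 6) = 177100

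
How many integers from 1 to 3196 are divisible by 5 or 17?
⌊3196/5⌋ + ⌊3196/17⌋ - ⌊3196/85⌋ = 639 + 188 - 37 = 790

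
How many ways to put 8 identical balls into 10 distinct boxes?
C(8+10-1, 10-1) = C(17, 9) = 24310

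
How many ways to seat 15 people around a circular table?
Circular: fix one position, arrange the rest. (15-1)! = 87178291200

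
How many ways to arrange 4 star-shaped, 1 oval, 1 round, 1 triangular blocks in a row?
7! / (4! × 1! × 1! × 1!) = 210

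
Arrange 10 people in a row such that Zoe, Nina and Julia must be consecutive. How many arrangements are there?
Treat the 3 as one block: (10-3+1)! × 3! = 40320 × 6 = 241920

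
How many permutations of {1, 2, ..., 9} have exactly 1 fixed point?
Choose the 1 fixed point C(9,1) = 9, derange the rest: !8 = Σ_{j=0}^{8} (-1)^j·8!/j! = 40320 - 40320 + 20160 - 6720 + 1680 - 336 + 56 - 8 + 1 = 14833. Product = 9 × 14833 = 133497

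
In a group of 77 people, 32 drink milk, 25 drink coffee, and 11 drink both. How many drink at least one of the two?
|A∪B| = |A| + |B| - |A∩B| = 32 + 25 - 11 = 46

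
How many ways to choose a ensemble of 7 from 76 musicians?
C(76,7) = 76!/(7!×69!) = 2186189400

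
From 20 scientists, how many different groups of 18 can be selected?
C(20,18) = 20!/(18!×2!) = 190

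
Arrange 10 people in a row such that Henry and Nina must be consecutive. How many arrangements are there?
Treat the 2 as one block: (10-2+1)! × 2! = 362880 × 2 = 725760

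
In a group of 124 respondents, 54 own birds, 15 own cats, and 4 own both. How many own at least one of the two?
|A∪B| = |A| + |B| - |A∩B| = 54 + 15 - 4 = 65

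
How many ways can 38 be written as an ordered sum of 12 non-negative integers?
C(38+12-1, 12-1) = C(49, 11) = 29135916264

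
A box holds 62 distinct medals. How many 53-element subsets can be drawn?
C(62,53) = 62!/(53!×9!) = 20286591270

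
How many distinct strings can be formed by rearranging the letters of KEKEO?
5! / (2! × 1! × 2!) = 30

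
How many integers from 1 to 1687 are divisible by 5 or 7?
⌊1687/5⌋ + ⌊1687/7⌋ - ⌊1687/35⌋ = 337 + 241 - 48 = 530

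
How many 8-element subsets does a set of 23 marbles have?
C(23,8) = 23!/(8!×15!) = 490314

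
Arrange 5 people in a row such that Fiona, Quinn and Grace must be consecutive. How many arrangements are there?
Treat the 3 as one block: (5-3+1)! × 3! = 6 × 6 = 36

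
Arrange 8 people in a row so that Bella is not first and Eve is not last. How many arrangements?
By inclusion-exclusion: 8! - 2×(8-1)! + (8-2)! = 40320 - 10080 + 720 = 30960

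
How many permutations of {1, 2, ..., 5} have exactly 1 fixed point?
Choose the 1 fixed point C(5,1) = 5, derange the rest: !4 = Σ_{j=0}^{4} (-1)^j·4!/j! = 24 - 24 + 12 - 4 + 1 = 9. Product = 5 × 9 = 45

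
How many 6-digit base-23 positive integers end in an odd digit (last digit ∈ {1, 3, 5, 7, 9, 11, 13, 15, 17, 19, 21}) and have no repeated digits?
Last∈{1,3,5,7,9,11,13,15,17,19,21}. Last=0: 0. Last nonzero: 11×21×P(21,4) = 33180840. Total = 33180840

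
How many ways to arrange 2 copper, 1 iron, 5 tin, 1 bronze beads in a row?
9! / (2! × 1! × 5! × 1!) = 1512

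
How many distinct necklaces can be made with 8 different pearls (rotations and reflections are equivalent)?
(8-1)!/2 = 5040/2 = 2520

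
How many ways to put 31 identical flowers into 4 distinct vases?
C(31+4-1, 4-1) = C(34, 3) = 5984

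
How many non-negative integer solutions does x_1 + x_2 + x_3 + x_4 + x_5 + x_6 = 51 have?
C(51+6-1, 6-1) = C(56, 5) = 3819816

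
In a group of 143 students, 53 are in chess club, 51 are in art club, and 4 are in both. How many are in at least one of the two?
|A∪B| = |A| + |B| - |A∩B| = 53 + 51 - 4 = 100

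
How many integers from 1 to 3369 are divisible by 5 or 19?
⌊3369/5⌋ + ⌊3369/19⌋ - ⌊3369/95⌋ = 673 + 177 - 35 = 815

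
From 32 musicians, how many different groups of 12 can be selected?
C(32,12) = 32!/(12!×20!) = 225792840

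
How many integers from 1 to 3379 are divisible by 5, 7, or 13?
⌊3379/5⌋+⌊3379/7⌋+⌊3379/13⌋ - ⌊3379/35⌋-⌊3379/65⌋-⌊3379/91⌋ + ⌊3379/455⌋ = 675+482+259 - 96-51-37 + 7 = 1239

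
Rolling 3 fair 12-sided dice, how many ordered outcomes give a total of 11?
Coefficient of x^11 in (x + x² + ... + x^12)^3. By inclusion-exclusion on dice exceeding 12: Σ_j (-1)^j C(3,j)·C(11-1-12j, 2) = C(3,0)·C(10,2) = 1·45 = 45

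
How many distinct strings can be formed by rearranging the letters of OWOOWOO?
7! / (2! × 5!) = 21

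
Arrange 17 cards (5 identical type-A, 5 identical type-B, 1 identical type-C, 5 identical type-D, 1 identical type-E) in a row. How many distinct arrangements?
17! / (5! × 5! × 1! × 5! × 1!) = 205837632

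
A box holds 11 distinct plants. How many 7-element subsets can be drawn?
C(11,7) = 11!/(7!×4!) = 330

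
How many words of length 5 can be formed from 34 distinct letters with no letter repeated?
P(34,5) = 34!/(34-5)! = 33390720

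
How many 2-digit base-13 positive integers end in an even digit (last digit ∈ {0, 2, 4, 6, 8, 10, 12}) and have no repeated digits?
Last∈{0,2,4,6,8,10,12}. Last=0: 12. Last nonzero: 6×11×P(11,0) = 66. Total = 78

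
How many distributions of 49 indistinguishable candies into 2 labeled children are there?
C(49+2-1, 2-1) = C(50, 1) = 50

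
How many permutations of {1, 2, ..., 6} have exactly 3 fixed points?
Choose the 3 fixed points C(6,3) = 20, derange the rest: !3 = Σ_{j=0}^{3} (-1)^j·3!/j! = 6 - 6 + 3 - 1 = 2. Product = 20 × 2 = 40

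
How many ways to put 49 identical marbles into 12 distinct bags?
C(49+12-1, 12-1) = C(60, 11) = 342700125300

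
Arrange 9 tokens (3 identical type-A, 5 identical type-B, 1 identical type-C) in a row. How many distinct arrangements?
9! / (3! × 5! × 1!) = 504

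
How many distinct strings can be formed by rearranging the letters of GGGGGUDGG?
9! / (7! × 1! × 1!) = 72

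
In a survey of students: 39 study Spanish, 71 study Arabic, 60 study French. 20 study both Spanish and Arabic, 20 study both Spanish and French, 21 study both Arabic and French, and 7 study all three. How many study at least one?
|A∪B∪C| = 39+71+60-20-20-21+7 = 116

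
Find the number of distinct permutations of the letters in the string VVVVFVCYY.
9! / (2! × 1! × 5! × 1!) = 1512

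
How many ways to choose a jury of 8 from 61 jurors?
C(61,8) = 61!/(8!×53!) = 2944827765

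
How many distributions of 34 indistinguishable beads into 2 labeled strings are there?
C(34+2-1, 2-1) = C(35, 1) = 35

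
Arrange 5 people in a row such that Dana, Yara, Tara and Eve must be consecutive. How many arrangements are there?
Treat the 4 as one block: (5-4+1)! × 4! = 2 × 24 = 48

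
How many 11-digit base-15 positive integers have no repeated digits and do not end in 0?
Last digit: 14 nonzero choices. First digit: 13 (nonzero, ≠last). Middle 9: P(13,9) = 259459200. Total = 47221574400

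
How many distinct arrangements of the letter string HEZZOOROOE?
10! / (2! × 2! × 1! × 1! × 4!) = 37800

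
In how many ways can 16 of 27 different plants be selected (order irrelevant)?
C(27,16) = 27!/(16!×11!) = 13037895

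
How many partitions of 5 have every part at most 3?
Let r_j(i) = number of partitions of i into parts ≤ j, for i = 0..5. r_1(i) = 1 for all i; r_j(i) = r_{j-1}(i) + r_j(i-j). Rows j = 2..3: ≤2: 1 1 2 2 3 3; ≤3: 1 1 2 3 4 5. r_3(5) = 5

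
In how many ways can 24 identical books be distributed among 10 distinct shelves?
C(24+10-1, 10-1) = C(33, 9) = 38567100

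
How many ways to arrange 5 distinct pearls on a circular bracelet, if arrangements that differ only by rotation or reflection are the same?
(5-1)!/2 = 24/2 = 12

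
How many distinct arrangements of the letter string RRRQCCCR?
8! / (1! × 4! × 3!) = 280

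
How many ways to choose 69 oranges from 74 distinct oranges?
C(74,69) = 74!/(69!×5!) = 16108764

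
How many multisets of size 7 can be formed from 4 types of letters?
C(7+4-1, 4-1) = C(10, 3) = 120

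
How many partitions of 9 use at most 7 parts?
By conjugation, equals partitions of 9 into parts ≤ 7. Let r_j(i) = number of partitions of i into parts ≤ j, for i = 0..9. r_1(i) = 1 for all i; r_j(i) = r_{j-1}(i) + r_j(i-j). Rows j = 2..7: ≤2: 1 1 2 2 3 3 4 4 5 5; ≤3: 1 1 2 3 4 5 7 8 10 12; ≤4: 1 1 2 3 5 6 9 11 15 18; ≤5: 1 1 2 3 5 7 10 13 18 23; ≤6: 1 1 2 3 5 7 11 14 20 26; ≤7: 1 1 2 3 5 7 11 15 21 28. r_7(9) = 28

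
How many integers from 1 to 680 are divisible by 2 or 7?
⌊680/2⌋ + ⌊680/7⌋ - ⌊680/14⌋ = 340 + 97 - 48 = 389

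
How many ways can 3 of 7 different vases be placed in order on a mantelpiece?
P(7,3) = 7!/(7-3)! = 210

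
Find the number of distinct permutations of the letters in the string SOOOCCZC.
8! / (1! × 3! × 3! × 1!) = 1120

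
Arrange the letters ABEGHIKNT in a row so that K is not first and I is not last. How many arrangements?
By inclusion-exclusion: 9! - 2×(9-1)! + (9-2)! = 362880 - 80640 + 5040 = 287280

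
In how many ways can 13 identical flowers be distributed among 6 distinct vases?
C(13+6-1, 6-1) = C(18, 5) = 8568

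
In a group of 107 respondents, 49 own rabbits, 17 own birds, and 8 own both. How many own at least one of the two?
|A∪B| = |A| + |B| - |A∩B| = 49 + 17 - 8 = 58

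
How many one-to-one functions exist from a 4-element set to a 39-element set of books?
P(39,4) = 39!/(39-4)! = 1974024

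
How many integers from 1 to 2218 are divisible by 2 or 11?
⌊2218/2⌋ + ⌊2218/11⌋ - ⌊2218/22⌋ = 1109 + 201 - 100 = 1210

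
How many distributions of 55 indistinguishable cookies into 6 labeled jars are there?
C(55+6-1, 6-1) = C(60, 5) = 5461512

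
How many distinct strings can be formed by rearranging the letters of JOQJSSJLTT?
10! / (1! × 1! × 2! × 2! × 1! × 3!) = 151200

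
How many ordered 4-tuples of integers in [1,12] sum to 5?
Coefficient of x^5 in (x + x² + ... + x^12)^4. By inclusion-exclusion on dice exceeding 12: Σ_j (-1)^j C(4,j)·C(5-1-12j, 3) = C(4,0)·C(4,3) = 1·4 = 4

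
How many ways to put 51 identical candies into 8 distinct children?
C(51+8-1, 8-1) = C(58, 7) = 300674088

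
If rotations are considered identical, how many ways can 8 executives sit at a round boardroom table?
Circular: fix one position, arrange the rest. (8-1)! = 5040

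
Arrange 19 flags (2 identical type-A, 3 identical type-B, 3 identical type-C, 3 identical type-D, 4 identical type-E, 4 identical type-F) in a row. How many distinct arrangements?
19! / (2! × 3! × 3! × 3! × 4! × 4!) = 488864376000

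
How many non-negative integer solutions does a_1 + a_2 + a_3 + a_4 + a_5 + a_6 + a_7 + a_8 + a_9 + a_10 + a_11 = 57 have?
C(57+11-1, 11-1) = C(67, 10) = 247994680648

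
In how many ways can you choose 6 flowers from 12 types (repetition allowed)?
C(6+12-1, 12-1) = C(17, 11) = 12376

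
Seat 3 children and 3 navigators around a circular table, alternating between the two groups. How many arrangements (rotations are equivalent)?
Fix one of the children: (3-1)! ways for the remaining children, × 3! ways for the navigators = 2 × 6 = 12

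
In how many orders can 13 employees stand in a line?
13! = 6227020800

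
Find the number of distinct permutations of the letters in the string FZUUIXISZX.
10! / (2! × 1! × 2! × 2! × 1! × 2!) = 226800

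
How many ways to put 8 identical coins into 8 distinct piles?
C(8+8-1, 8-1) = C(15, 7) = 6435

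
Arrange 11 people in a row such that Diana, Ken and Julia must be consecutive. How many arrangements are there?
Treat the 3 as one block: (11-3+1)! × 3! = 362880 × 6 = 2177280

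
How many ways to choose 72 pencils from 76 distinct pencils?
C(76,72) = 76!/(72!×4!) = 1282975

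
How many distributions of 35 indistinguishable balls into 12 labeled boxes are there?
C(35+12-1, 12-1) = C(46, 11) = 13340783196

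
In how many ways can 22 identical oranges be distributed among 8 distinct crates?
C(22+8-1, 8-1) = C(29, 7) = 1560780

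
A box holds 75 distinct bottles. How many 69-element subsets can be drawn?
C(75,69) = 75!/(69!×6!) = 201359550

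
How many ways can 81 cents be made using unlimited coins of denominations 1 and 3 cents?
Coefficient of x^81 in 1/(1-x^1) · 1/(1-x^3). Use j coins of 3 for j = 0..⌊81/3⌋ = 27, the rest in 1s: 27 + 1 = 28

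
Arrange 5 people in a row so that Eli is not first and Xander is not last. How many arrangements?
By inclusion-exclusion: 5! - 2×(5-1)! + (5-2)! = 120 - 48 + 6 = 78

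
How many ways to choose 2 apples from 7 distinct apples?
C(7,2) = 7!/(2!×5!) = 21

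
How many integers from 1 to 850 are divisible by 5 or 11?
⌊850/5⌋ + ⌊850/11⌋ - ⌊850/55⌋ = 170 + 77 - 15 = 232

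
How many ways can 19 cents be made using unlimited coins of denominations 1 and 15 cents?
Coefficient of x^19 in 1/(1-x^1) · 1/(1-x^15). Use j coins of 15 for j = 0..⌊19/15⌋ = 1, the rest in 1s: 1 + 1 = 2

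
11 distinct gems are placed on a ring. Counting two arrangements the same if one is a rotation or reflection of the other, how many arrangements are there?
(11-1)!/2 = 3628800/2 = 1814400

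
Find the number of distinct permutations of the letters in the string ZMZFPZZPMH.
10! / (4! × 1! × 2! × 1! × 2!) = 37800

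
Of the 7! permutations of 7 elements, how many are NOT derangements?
Complement of the derangements. !7 = Σ_{j=0}^{7} (-1)^j·7!/j! = 5040 - 5040 + 2520 - 840 + 210 - 42 + 7 - 1 = 1854. 7! - !7 = 5040 - 1854 = 3186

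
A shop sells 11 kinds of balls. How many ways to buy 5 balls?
C(5+11-1, 11-1) = C(15, 10) = 3003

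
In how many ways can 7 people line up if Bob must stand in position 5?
Fix one position: (7-1)! = 720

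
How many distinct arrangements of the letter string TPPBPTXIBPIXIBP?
15! / (3! × 3! × 2! × 2! × 5!) = 75675600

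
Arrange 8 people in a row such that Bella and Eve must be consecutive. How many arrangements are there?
Treat the 2 as one block: (8-2+1)! × 2! = 5040 × 2 = 10080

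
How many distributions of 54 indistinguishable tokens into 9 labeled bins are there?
C(54+9-1, 9-1) = C(62, 8) = 3381098545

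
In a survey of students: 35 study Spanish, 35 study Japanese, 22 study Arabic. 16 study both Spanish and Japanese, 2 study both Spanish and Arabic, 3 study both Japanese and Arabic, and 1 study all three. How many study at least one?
|A∪B∪C| = 35+35+22-16-2-3+1 = 72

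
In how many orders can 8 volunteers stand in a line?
8! = 40320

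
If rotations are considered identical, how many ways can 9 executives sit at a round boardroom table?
Circular: fix one position, arrange the rest. (9-1)! = 40320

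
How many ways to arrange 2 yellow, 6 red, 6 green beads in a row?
14! / (2! × 6! × 6!) = 84084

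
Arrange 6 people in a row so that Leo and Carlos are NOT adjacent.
Total - adjacent = 6! - (6-1)!×2 = 720 - 240 = 480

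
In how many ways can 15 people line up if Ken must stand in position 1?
Fix one position: (15-1)! = 87178291200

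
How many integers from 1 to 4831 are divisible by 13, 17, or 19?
⌊4831/13⌋+⌊4831/17⌋+⌊4831/19⌋ - ⌊4831/221⌋-⌊4831/247⌋-⌊4831/323⌋ + ⌊4831/4199⌋ = 371+284+254 - 21-19-14 + 1 = 856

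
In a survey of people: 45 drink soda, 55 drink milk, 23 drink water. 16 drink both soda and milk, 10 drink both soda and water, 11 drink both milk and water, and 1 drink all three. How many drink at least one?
|A∪B∪C| = 45+55+23-16-10-11+1 = 87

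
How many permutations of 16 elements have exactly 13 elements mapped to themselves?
Choose the 13 fixed points C(16,13) = 560, derange the rest: !3 = Σ_{j=0}^{3} (-1)^j·3!/j! = 6 - 6 + 3 - 1 = 2. Product = 560 × 2 = 1120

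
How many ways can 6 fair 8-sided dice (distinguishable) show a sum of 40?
Coefficient of x^40 in (x + x² + ... + x^8)^6. By inclusion-exclusion on dice exceeding 8: Σ_j (-1)^j C(6,j)·C(40-1-8j, 5) = C(6,0)·C(39,5) - C(6,1)·C(31,5) + C(6,2)·C(23,5) - C(6,3)·C(15,5) + C(6,4)·C(7,5) = 1·575757 - 6·169911 + 15·33649 - 20·3003 + 15·21 = 1281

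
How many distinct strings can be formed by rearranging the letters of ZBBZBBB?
7! / (5! × 2!) = 21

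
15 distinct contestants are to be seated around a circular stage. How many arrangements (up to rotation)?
Circular: fix one position, arrange the rest. (15-1)! = 87178291200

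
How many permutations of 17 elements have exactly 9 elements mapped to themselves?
Choose the 9 fixed points C(17,9) = 24310, derange the rest: !8 = Σ_{j=0}^{8} (-1)^j·8!/j! = 40320 - 40320 + 20160 - 6720 + 1680 - 336 + 56 - 8 + 1 = 14833. Product = 24310 × 14833 = 360590230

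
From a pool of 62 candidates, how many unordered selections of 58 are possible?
C(62,58) = 62!/(58!×4!) = 557845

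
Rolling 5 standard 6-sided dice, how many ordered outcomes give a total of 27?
Coefficient of x^27 in (x + x² + ... + x^6)^5. By inclusion-exclusion on dice exceeding 6: Σ_j (-1)^j C(5,j)·C(27-1-6j, 4) = C(5,0)·C(26,4) - C(5,1)·C(20,4) + C(5,2)·C(14,4) - C(5,3)·C(8,4) = 1·14950 - 5·4845 + 10·1001 - 10·70 = 35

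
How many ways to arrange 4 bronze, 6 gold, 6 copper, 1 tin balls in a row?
17! / (4! × 6! × 6! × 1!) = 28588560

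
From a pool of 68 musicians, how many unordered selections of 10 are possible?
C(68,10) = 68!/(10!×58!) = 290752384208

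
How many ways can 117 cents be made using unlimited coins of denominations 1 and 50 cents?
Coefficient of x^117 in 1/(1-x^1) · 1/(1-x^50). Use j coins of 50 for j = 0..⌊117/50⌋ = 2, the rest in 1s: 2 + 1 = 3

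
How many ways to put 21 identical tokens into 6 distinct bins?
C(21+6-1, 6-1) = C(26, 5) = 65780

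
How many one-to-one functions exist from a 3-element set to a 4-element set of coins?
P(4,3) = 4!/(4-3)! = 24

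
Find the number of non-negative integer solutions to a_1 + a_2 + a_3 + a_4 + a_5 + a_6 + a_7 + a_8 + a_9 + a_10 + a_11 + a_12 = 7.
C(7+12-1, 12-1) = C(18, 11) = 31824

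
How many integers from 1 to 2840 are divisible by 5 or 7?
⌊2840/5⌋ + ⌊2840/7⌋ - ⌊2840/35⌋ = 568 + 405 - 81 = 892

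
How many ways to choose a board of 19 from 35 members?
C(35,19) = 35!/(19!×16!) = 4059928950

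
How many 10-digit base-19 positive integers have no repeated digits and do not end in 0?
Last digit: 18 nonzero choices. First digit: 17 (nonzero, ≠last). Middle 8: P(17,8) = 980179200. Total = 299934835200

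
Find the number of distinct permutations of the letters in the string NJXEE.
5! / (2! × 1! × 1! × 1!) = 60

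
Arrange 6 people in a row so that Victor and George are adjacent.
Treat as block: (6-1)! × 2! = 120 × 2 = 240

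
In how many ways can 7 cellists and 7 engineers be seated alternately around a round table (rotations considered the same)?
Fix one of the cellists: (7-1)! ways for the remaining cellists, × 7! ways for the engineers = 720 × 5040 = 3628800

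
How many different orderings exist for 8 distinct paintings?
8! = 40320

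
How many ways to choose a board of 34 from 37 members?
C(37,34) = 37!/(34!×3!) = 7770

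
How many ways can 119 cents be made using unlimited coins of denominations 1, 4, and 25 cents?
Coefficient of x^119 in 1/(1-x^1) · 1/(1-x^4) · 1/(1-x^25). Case on j = number of 25-cent coins (j = 0..4); remainder r = 119 - 25j is made from {1,4} in ⌊r/4⌋+1 ways. r = 119, 94, 69, 44, 19 → 30 + 24 + 18 + 12 + 5 = 89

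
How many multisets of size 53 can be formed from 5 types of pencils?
C(53+5-1, 5-1) = C(57, 4) = 395010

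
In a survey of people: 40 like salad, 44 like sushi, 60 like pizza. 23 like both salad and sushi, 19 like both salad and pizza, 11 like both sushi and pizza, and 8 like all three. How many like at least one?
|A∪B∪C| = 40+44+60-23-19-11+8 = 99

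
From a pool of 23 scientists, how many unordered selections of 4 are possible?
C(23,4) = 23!/(4!×19!) = 8855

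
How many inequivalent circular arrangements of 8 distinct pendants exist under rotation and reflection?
(8-1)!/2 = 5040/2 = 2520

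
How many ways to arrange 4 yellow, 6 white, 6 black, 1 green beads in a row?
17! / (4! × 6! × 6! × 1!) = 28588560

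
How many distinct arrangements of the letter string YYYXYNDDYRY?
11! / (6! × 1! × 1! × 1! × 2!) = 27720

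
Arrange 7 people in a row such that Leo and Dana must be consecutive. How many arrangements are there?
Treat the 2 as one block: (7-2+1)! × 2! = 720 × 2 = 1440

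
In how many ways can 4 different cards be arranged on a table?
4! = 24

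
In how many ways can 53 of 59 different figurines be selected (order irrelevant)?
C(59,53) = 59!/(53!×6!) = 45057474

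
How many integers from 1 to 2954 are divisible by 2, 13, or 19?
⌊2954/2⌋+⌊2954/13⌋+⌊2954/19⌋ - ⌊2954/26⌋-⌊2954/38⌋-⌊2954/247⌋ + ⌊2954/494⌋ = 1477+227+155 - 113-77-11 + 5 = 1663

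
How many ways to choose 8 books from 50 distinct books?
C(50,8) = 50!/(8!×42!) = 536878650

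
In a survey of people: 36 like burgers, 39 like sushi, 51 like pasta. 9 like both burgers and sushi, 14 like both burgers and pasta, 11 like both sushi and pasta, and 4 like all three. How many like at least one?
|A∪B∪C| = 36+39+51-9-14-11+4 = 96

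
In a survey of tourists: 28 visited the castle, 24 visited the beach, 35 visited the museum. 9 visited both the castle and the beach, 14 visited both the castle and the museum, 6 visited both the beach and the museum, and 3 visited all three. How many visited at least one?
|A∪B∪C| = 28+24+35-9-14-6+3 = 61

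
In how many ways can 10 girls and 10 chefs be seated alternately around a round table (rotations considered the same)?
Fix one of the girls: (10-1)! ways for the remaining girls, × 10! ways for the chefs = 362880 × 3628800 = 1316818944000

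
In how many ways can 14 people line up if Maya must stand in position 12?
Fix one position: (14-1)! = 6227020800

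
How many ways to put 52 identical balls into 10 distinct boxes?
C(52+10-1, 10-1) = C(61, 9) = 17341763505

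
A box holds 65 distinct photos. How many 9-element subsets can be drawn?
C(65,9) = 65!/(9!×56!) = 31966749880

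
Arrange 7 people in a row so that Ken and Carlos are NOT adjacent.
Total - adjacent = 7! - (7-1)!×2 = 5040 - 1440 = 3600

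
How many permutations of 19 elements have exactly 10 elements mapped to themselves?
Choose the 10 fixed points C(19,10) = 92378, derange the rest: !9 = Σ_{j=0}^{9} (-1)^j·9!/j! = 362880 - 362880 + 181440 - 60480 + 15120 - 3024 + 504 - 72 + 9 - 1 = 133496. Product = 92378 × 133496 = 12332093488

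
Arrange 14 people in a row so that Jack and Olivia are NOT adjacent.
Total - adjacent = 14! - (14-1)!×2 = 87178291200 - 12454041600 = 74724249600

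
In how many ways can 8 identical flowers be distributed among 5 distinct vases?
C(8+5-1, 5-1) = C(12, 4) = 495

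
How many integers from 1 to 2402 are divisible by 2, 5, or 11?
⌊2402/2⌋+⌊2402/5⌋+⌊2402/11⌋ - ⌊2402/10⌋-⌊2402/22⌋-⌊2402/55⌋ + ⌊2402/110⌋ = 1201+480+218 - 240-109-43 + 21 = 1528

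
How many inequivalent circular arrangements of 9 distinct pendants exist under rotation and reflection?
(9-1)!/2 = 40320/2 = 20160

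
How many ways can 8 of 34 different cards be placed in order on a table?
P(34,8) = 34!/(34-8)! = 732058145280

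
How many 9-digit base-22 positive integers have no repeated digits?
First digit: 21 choices (nonzero). Then descending: 21 × 21 × 20 × 19 × 18 × 17 × 16 × 15 × 14 = 172299052800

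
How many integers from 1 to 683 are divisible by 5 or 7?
⌊683/5⌋ + ⌊683/7⌋ - ⌊683/35⌋ = 136 + 97 - 19 = 214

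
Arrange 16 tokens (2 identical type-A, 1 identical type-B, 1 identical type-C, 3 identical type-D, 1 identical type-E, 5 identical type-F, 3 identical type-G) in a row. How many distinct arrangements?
16! / (2! × 1! × 1! × 3! × 1! × 5! × 3!) = 2421619200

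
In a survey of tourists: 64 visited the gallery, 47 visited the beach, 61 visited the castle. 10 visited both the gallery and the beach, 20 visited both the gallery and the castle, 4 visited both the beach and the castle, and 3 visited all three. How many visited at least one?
|A∪B∪C| = 64+47+61-10-20-4+3 = 141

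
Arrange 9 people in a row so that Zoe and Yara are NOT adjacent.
Total - adjacent = 9! - (9-1)!×2 = 362880 - 80640 = 282240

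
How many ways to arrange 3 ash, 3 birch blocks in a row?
6! / (3! × 3!) = 20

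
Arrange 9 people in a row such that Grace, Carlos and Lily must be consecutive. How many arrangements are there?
Treat the 3 as one block: (9-3+1)! × 3! = 5040 × 6 = 30240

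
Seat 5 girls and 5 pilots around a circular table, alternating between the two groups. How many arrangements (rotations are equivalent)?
Fix one of the girls: (5-1)! ways for the remaining girls, × 5! ways for the pilots = 24 × 120 = 2880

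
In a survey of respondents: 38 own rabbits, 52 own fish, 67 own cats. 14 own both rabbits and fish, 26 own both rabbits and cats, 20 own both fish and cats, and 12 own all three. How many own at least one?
|A∪B∪C| = 38+52+67-14-26-20+12 = 109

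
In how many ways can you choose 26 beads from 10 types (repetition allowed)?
C(26+10-1, 10-1) = C(35, 9) = 70607460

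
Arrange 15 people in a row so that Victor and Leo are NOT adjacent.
Total - adjacent = 15! - (15-1)!×2 = 1307674368000 - 174356582400 = 1133317785600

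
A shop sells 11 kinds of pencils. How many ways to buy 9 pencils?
C(9+11-1, 11-1) = C(19, 10) = 92378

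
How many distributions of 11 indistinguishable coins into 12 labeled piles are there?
C(11+12-1, 12-1) = C(22, 11) = 705432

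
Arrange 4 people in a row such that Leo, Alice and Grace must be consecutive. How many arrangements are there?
Treat the 3 as one block: (4-3+1)! × 3! = 2 × 6 = 12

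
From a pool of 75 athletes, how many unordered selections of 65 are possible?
C(75,65) = 75!/(65!×10!) = 828931106355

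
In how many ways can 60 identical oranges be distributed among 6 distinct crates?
C(60+6-1, 6-1) = C(65, 5) = 8259888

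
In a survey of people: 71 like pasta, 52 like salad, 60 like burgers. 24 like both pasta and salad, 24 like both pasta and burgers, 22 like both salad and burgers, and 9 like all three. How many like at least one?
|A∪B∪C| = 71+52+60-24-24-22+9 = 122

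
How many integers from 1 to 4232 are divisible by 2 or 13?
⌊4232/2⌋ + ⌊4232/13⌋ - ⌊4232/26⌋ = 2116 + 325 - 162 = 2279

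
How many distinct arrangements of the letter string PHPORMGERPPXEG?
14! / (1! × 2! × 1! × 1! × 1! × 2! × 4! × 2!) = 454053600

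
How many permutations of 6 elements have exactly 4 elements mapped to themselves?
Choose the 4 fixed points C(6,4) = 15, derange the rest: !2 = Σ_{j=0}^{2} (-1)^j·2!/j! = 2 - 2 + 1 = 1. Product = 15 × 1 = 15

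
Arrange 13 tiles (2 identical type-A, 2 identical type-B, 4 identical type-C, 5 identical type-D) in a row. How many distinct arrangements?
13! / (2! × 2! × 4! × 5!) = 540540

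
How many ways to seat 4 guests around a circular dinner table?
Circular: fix one position, arrange the rest. (4-1)! = 6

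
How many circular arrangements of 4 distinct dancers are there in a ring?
Circular: fix one position, arrange the rest. (4-1)! = 6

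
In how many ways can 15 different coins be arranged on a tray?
15! = 1307674368000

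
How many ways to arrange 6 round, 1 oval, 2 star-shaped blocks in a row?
9! / (6! × 1! × 2!) = 252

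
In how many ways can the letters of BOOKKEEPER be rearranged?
10! / (1! × 2! × 2! × 3! × 1! × 1!) = 151200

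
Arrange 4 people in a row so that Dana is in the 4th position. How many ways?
Fix one position: (4-1)! = 6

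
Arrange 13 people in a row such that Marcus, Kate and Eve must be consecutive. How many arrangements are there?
Treat the 3 as one block: (13-3+1)! × 3! = 39916800 × 6 = 239500800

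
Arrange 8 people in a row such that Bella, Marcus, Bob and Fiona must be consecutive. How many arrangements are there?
Treat the 4 as one block: (8-4+1)! × 4! = 120 × 24 = 2880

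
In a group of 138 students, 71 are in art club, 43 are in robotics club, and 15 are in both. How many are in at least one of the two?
|A∪B| = |A| + |B| - |A∩B| = 71 + 43 - 15 = 99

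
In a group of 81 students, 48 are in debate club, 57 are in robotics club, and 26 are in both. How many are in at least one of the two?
|A∪B| = |A| + |B| - |A∩B| = 48 + 57 - 26 = 79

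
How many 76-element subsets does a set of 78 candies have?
C(78,76) = 78!/(76!×2!) = 3003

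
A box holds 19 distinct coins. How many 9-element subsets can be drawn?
C(19,9) = 19!/(9!×10!) = 92378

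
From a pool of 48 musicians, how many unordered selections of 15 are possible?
C(48,15) = 48!/(15!×33!) = 1093260079344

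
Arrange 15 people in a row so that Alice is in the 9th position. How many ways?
Fix one position: (15-1)! = 87178291200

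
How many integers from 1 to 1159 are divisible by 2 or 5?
⌊1159/2⌋ + ⌊1159/5⌋ - ⌊1159/10⌋ = 579 + 231 - 115 = 695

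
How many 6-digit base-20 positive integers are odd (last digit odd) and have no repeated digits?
Last∈{1,3,5,7,9,11,13,15,17,19}. Last=0: 0. Last nonzero: 10×18×P(18,4) = 13219200. Total = 13219200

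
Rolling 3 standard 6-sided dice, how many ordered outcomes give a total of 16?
Coefficient of x^16 in (x + x² + ... + x^6)^3. By inclusion-exclusion on dice exceeding 6: Σ_j (-1)^j C(3,j)·C(16-1-6j, 2) = C(3,0)·C(15,2) - C(3,1)·C(9,2) + C(3,2)·C(3,2) = 1·105 - 3·36 + 3·3 = 6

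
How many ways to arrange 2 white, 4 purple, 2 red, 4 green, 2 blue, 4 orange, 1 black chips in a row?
19! / (2! × 4! × 2! × 4! × 2! × 4! × 1!) = 1099944846000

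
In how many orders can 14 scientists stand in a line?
14! = 87178291200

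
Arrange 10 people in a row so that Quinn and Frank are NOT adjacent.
Total - adjacent = 10! - (10-1)!×2 = 3628800 - 725760 = 2903040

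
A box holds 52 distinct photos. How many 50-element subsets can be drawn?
C(52,50) = 52!/(50!×2!) = 1326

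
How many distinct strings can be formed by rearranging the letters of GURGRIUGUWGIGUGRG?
17! / (4! × 1! × 7! × 3! × 2!) = 245044800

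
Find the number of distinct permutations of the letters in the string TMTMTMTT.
8! / (5! × 3!) = 56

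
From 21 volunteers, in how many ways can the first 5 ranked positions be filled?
P(21,5) = 21!/(21-5)! = 2441880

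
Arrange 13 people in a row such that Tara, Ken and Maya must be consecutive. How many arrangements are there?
Treat the 3 as one block: (13-3+1)! × 3! = 39916800 × 6 = 239500800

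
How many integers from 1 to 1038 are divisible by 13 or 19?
⌊1038/13⌋ + ⌊1038/19⌋ - ⌊1038/247⌋ = 79 + 54 - 4 = 129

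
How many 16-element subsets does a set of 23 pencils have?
C(23,16) = 23!/(16!×7!) = 245157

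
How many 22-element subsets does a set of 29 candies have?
C(29,22) = 29!/(22!×7!) = 1560780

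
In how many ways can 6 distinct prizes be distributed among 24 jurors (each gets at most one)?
P(24,6) = 24!/(24-6)! = 96909120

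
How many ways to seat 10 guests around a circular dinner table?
Circular: fix one position, arrange the rest. (10-1)! = 362880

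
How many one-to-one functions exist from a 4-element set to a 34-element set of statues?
P(34,4) = 34!/(34-4)! = 1113024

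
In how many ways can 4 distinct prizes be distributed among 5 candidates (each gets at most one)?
P(5,4) = 5!/(5-4)! = 120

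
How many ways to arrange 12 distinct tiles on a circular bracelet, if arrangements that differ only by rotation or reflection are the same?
(12-1)!/2 = 39916800/2 = 19958400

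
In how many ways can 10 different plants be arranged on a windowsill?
10! = 3628800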